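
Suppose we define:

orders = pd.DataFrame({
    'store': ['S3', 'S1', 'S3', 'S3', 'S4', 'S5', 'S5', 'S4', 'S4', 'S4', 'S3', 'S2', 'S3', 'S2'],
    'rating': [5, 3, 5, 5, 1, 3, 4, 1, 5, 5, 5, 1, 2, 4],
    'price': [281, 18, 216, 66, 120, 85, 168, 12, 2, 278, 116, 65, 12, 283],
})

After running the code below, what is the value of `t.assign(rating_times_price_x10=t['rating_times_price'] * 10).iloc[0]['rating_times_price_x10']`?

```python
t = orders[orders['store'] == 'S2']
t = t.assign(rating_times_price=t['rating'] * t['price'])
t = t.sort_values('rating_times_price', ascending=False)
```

11320

filter rows where store == 'S2':
   store  rating  price
11    S2       1     65
13    S2       4    283
add column rating_times_price = t['rating'] * t['price']:
   store  rating  price  rating_times_price
11    S2       1     65                  65
13    S2       4    283                1132
sort by rating_times_price descending:
   store  rating  price  rating_times_price
13    S2       4    283                1132
11    S2       1     65                  65
add column rating_times_price_x10 = t['rating_times_price'] * 10:
   store  rating  price  rating_times_price  rating_times_price_x10
13    S2       4    283                1132                   11320
11    S2       1     65                  65                     650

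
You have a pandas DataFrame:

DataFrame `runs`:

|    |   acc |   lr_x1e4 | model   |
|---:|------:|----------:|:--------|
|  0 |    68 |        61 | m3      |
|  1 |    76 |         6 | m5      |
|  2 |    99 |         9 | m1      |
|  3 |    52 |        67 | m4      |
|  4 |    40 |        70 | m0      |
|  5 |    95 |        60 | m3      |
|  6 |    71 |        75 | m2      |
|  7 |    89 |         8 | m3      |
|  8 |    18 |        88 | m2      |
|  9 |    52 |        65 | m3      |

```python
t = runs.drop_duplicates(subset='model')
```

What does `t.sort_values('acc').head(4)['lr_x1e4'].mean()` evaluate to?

68.25

drop duplicate model (keep=first):
   acc  lr_x1e4 model
0   68       61    m3
1   76        6    m5
2   99        9    m1
3   52       67    m4
4   40       70    m0
6   71       75    m2
sort by acc:
   acc  lr_x1e4 model
4   40       70    m0
3   52       67    m4
0   68       61    m3
6   71       75    m2
1   76        6    m5
2   99        9    m1
take first 4 rows:
   acc  lr_x1e4 model
4   40       70    m0
3   52       67    m4
0   68       61    m3
6   71       75    m2
Then the mean of column 'lr_x1e4': 68.25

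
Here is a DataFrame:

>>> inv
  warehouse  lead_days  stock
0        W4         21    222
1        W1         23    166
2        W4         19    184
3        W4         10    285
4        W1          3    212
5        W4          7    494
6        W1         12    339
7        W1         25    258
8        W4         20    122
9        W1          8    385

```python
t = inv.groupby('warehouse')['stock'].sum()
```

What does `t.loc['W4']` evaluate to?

group by warehouse, sum of stock:
warehouse
W1    1360
W4    1307
Name: stock, dtype: int64
Taking the value at index 'W4' gives 1307.

1307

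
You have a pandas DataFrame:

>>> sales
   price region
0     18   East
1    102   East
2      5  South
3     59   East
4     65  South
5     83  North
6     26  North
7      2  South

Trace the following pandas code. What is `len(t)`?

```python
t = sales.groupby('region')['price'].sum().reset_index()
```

group by region, sum of price:
region
East     179
North    109
South     72
Name: price, dtype: int64
reset_index():
  region  price
0   East    179
1  North    109
2  South     72
Hence 3.

3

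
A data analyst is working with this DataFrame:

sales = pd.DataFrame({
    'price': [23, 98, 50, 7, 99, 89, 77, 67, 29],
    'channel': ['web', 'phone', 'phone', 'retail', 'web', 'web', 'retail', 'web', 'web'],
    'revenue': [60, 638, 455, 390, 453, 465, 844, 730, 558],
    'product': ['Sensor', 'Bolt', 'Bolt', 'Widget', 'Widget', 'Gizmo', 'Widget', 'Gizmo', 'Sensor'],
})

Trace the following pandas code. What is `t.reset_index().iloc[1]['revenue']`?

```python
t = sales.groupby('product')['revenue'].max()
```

730

group by product, max of revenue:
product
Bolt      638
Gizmo     730
Sensor    558
Widget    844
Name: revenue, dtype: int64
reset_index():
  product  revenue
0    Bolt      638
1   Gizmo      730
2  Sensor      558
3  Widget      844
value at position 1, column 'revenue' → 730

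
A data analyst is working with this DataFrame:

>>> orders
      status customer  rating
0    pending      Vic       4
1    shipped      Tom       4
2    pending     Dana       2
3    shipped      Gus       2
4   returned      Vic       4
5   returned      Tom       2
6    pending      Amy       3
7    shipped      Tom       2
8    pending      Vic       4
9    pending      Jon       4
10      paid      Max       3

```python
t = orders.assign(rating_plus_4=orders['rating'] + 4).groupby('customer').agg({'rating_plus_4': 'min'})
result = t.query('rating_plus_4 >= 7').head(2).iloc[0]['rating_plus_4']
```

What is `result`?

7

add column rating_plus_4 = orders['rating'] + 4:
      status customer  rating  rating_plus_4
0    pending      Vic       4              8
1    shipped      Tom       4              8
2    pending     Dana       2              6
3    shipped      Gus       2              6
4   returned      Vic       4              8
5   returned      Tom       2              6
6    pending      Amy       3              7
7    shipped      Tom       2              6
8    pending      Vic       4              8
9    pending      Jon       4              8
10      paid      Max       3              7
group by customer, min of rating_plus_4:
          rating_plus_4
customer               
Amy                   7
Dana                  6
Gus                   6
Jon                   8
Max                   7
Tom                   6
Vic                   8
filter rows where rating_plus_4 >= 7:
          rating_plus_4
customer               
Amy                   7
Jon                   8
Max                   7
Vic                   8
take first 2 rows:
          rating_plus_4
customer               
Amy                   7
Jon                   8
The value at position 0, column 'rating_plus_4' is 7.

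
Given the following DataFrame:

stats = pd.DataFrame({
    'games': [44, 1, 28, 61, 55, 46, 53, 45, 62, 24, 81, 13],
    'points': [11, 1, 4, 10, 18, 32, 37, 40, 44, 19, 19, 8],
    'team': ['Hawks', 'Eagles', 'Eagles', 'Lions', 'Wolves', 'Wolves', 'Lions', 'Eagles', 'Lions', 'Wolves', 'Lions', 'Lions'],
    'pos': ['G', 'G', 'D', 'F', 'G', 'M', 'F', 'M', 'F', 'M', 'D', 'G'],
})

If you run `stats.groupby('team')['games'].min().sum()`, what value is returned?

group by team, min of games:
team
Eagles     1
Hawks     44
Lions     13
Wolves    24
Name: games, dtype: int64
Finally, sum of the resulting series = 82.

82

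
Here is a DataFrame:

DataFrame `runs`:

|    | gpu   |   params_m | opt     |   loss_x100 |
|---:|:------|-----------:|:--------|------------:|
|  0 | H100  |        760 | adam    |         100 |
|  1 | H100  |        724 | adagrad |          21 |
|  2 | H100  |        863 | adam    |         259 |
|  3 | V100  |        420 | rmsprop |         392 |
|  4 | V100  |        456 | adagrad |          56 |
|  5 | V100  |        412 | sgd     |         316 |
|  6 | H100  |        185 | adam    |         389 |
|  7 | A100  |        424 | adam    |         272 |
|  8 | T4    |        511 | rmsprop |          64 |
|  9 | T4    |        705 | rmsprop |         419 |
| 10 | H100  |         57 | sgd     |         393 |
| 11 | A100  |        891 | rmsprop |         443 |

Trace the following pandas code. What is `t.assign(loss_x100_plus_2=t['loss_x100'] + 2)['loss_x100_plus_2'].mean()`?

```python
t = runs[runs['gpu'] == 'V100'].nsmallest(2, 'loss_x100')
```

filter rows where gpu == 'V100':
    gpu  params_m      opt  loss_x100
3  V100       420  rmsprop        392
4  V100       456  adagrad         56
5  V100       412      sgd        316
take 2 rows with smallest loss_x100:
    gpu  params_m      opt  loss_x100
4  V100       456  adagrad         56
5  V100       412      sgd        316
add column loss_x100_plus_2 = t['loss_x100'] + 2:
    gpu  params_m      opt  loss_x100  loss_x100_plus_2
4  V100       456  adagrad         56                58
5  V100       412      sgd        316               318
Reading off the mean of column 'loss_x100_plus_2', we get 188.0.

188.0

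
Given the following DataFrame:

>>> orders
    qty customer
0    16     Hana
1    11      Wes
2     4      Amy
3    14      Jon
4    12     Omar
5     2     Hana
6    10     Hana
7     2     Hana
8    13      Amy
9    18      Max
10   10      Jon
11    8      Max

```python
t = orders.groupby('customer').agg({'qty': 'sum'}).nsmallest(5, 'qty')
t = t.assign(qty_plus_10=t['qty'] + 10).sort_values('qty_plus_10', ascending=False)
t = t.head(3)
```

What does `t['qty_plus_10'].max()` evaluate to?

group by customer, sum of qty:
          qty
customer     
Amy        17
Hana       30
Jon        24
Max        26
Omar       12
Wes        11
take 5 rows with smallest qty:
          qty
customer     
Wes        11
Omar       12
Amy        17
Jon        24
Max        26
add column qty_plus_10 = t['qty'] + 10:
          qty  qty_plus_10
customer                  
Wes        11           21
Omar       12           22
Amy        17           27
Jon        24           34
Max        26           36
sort by qty_plus_10 descending:
          qty  qty_plus_10
customer                  
Max        26           36
Jon        24           34
Amy        17           27
Omar       12           22
Wes        11           21
take first 3 rows:
          qty  qty_plus_10
customer                  
Max        26           36
Jon        24           34
Amy        17           27

36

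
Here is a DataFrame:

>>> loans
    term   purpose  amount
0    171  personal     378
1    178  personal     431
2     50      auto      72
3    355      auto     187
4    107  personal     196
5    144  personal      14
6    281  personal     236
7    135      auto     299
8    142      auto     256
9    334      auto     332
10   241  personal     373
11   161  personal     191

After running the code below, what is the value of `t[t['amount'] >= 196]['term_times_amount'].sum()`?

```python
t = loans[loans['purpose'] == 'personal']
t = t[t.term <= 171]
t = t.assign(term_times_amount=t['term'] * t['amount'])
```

filter rows where purpose == 'personal':
    term   purpose  amount
0    171  personal     378
1    178  personal     431
4    107  personal     196
5    144  personal      14
6    281  personal     236
10   241  personal     373
11   161  personal     191
filter rows where term <= 171:
    term   purpose  amount
0    171  personal     378
4    107  personal     196
5    144  personal      14
11   161  personal     191
add column term_times_amount = t['term'] * t['amount']:
    term   purpose  amount  term_times_amount
0    171  personal     378              64638
4    107  personal     196              20972
5    144  personal      14               2016
11   161  personal     191              30751
filter rows where amount >= 196:
   term   purpose  amount  term_times_amount
0   171  personal     378              64638
4   107  personal     196              20972
The sum of column 'term_times_amount' is 85610.

85610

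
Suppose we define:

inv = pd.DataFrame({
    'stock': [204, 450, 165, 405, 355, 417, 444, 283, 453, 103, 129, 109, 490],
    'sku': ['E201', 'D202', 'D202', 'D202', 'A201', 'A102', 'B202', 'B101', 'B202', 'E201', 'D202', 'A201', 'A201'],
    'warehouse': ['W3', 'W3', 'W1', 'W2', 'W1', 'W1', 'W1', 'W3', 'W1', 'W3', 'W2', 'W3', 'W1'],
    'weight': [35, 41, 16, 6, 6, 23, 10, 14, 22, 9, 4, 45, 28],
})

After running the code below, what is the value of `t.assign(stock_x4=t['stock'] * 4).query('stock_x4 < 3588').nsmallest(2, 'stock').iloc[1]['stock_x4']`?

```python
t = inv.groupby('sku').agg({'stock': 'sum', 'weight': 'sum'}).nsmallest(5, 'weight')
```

1228

group by sku: sum(stock), sum(weight):
      stock  weight
sku                
A102    417      23
A201    954      79
B101    283      14
B202    897      32
D202   1149      67
E201    307      44
take 5 rows with smallest weight:
      stock  weight
sku                
B101    283      14
A102    417      23
B202    897      32
E201    307      44
D202   1149      67
add column stock_x4 = t['stock'] * 4:
      stock  weight  stock_x4
sku                          
B101    283      14      1132
A102    417      23      1668
B202    897      32      3588
E201    307      44      1228
D202   1149      67      4596
filter rows where stock_x4 < 3588:
      stock  weight  stock_x4
sku                          
B101    283      14      1132
A102    417      23      1668
E201    307      44      1228
take 2 rows with smallest stock:
      stock  weight  stock_x4
sku                          
B101    283      14      1132
E201    307      44      1228
Hence 1228.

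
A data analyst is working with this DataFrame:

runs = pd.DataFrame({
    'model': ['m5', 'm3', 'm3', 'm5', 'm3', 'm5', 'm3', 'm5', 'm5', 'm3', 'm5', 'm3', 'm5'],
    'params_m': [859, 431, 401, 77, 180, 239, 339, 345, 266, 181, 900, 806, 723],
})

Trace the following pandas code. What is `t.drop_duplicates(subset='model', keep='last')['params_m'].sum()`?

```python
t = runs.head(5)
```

257

take first 5 rows:
  model  params_m
0    m5       859
1    m3       431
2    m3       401
3    m5        77
4    m3       180
drop duplicate model (keep=last):
  model  params_m
3    m5        77
4    m3       180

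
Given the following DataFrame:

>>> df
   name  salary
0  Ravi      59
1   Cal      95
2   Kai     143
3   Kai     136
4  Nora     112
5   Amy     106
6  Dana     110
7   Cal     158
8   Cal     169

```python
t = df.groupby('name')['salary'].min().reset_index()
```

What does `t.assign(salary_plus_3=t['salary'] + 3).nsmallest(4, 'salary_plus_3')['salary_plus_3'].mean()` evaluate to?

group by name, min of salary:
name
Amy     106
Cal      95
Dana    110
Kai     136
Nora    112
Ravi     59
Name: salary, dtype: int64
reset_index():
   name  salary
0   Amy     106
1   Cal      95
2  Dana     110
3   Kai     136
4  Nora     112
5  Ravi      59
add column salary_plus_3 = t['salary'] + 3:
   name  salary  salary_plus_3
0   Amy     106            109
1   Cal      95             98
2  Dana     110            113
3   Kai     136            139
4  Nora     112            115
5  Ravi      59             62
take 4 rows with smallest salary_plus_3:
   name  salary  salary_plus_3
5  Ravi      59             62
1   Cal      95             98
0   Amy     106            109
2  Dana     110            113
mean of column 'salary_plus_3' → 95.5

95.5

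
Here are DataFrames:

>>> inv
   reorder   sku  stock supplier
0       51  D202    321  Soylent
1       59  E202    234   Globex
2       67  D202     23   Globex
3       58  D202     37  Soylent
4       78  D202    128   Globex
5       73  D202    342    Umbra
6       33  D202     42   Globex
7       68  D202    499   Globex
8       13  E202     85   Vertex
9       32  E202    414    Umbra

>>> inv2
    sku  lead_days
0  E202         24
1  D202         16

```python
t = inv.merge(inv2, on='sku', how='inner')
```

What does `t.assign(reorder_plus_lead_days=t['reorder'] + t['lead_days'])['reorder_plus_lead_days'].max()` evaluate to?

94

merge on 'sku' (how='inner') → 10 rows:
   reorder   sku  stock supplier  lead_days
0       51  D202    321  Soylent         16
1       59  E202    234   Globex         24
2       67  D202     23   Globex         16
3       58  D202     37  Soylent         16
4       78  D202    128   Globex         16
5       73  D202    342    Umbra         16
6       33  D202     42   Globex         16
7       68  D202    499   Globex         16
8       13  E202     85   Vertex         24
9       32  E202    414    Umbra         24
add column reorder_plus_lead_days = t['reorder'] + t['lead_days']:
   reorder   sku  stock supplier  lead_days  reorder_plus_lead_days
0       51  D202    321  Soylent         16                      67
1       59  E202    234   Globex         24                      83
2       67  D202     23   Globex         16                      83
3       58  D202     37  Soylent         16                      74
4       78  D202    128   Globex         16                      94
5       73  D202    342    Umbra         16                      89
6       33  D202     42   Globex         16                      49
7       68  D202    499   Globex         16                      84
8       13  E202     85   Vertex         24                      37
9       32  E202    414    Umbra         24                      56
Reading off the max of column 'reorder_plus_lead_days', we get 94.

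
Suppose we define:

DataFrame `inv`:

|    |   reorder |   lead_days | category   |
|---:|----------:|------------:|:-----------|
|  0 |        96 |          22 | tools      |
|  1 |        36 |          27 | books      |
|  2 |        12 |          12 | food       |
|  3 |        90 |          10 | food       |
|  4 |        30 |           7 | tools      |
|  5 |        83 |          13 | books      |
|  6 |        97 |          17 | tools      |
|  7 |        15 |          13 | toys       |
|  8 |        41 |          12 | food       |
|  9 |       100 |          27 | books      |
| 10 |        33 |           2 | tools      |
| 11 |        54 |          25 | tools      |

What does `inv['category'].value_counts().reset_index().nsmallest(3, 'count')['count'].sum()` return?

7

value_counts of category:
category
tools    5
books    3
food     3
toys     1
Name: count, dtype: int64
reset_index():
  category  count
0    tools      5
1    books      3
2     food      3
3     toys      1
take 3 rows with smallest count:
  category  count
3     toys      1
1    books      3
2     food      3
Finally, sum of column 'count' = 7.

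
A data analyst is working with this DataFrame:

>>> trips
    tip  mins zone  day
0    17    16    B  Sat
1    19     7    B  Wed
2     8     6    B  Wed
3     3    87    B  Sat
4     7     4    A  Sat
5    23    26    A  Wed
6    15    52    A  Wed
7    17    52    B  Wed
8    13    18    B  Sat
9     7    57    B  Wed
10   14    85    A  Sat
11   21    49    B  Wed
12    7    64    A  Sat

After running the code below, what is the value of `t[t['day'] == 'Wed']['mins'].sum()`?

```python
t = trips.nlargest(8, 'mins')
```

take 8 rows with largest mins:
    tip  mins zone  day
3     3    87    B  Sat
10   14    85    A  Sat
12    7    64    A  Sat
9     7    57    B  Wed
6    15    52    A  Wed
7    17    52    B  Wed
11   21    49    B  Wed
5    23    26    A  Wed
filter rows where day == 'Wed':
    tip  mins zone  day
9     7    57    B  Wed
6    15    52    A  Wed
7    17    52    B  Wed
11   21    49    B  Wed
5    23    26    A  Wed
Finally, sum of column 'mins' = 236.

236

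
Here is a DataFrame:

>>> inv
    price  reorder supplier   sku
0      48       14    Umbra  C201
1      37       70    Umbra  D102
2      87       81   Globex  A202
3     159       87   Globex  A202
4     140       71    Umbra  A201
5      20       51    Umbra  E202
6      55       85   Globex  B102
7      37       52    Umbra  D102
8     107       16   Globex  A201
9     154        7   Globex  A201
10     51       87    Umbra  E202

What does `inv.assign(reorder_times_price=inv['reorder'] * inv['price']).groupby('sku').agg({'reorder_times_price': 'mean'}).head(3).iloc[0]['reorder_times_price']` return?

add column reorder_times_price = inv['reorder'] * inv['price']:
    price  reorder supplier   sku  reorder_times_price
0      48       14    Umbra  C201                  672
1      37       70    Umbra  D102                 2590
2      87       81   Globex  A202                 7047
3     159       87   Globex  A202                13833
4     140       71    Umbra  A201                 9940
5      20       51    Umbra  E202                 1020
6      55       85   Globex  B102                 4675
7      37       52    Umbra  D102                 1924
8     107       16   Globex  A201                 1712
9     154        7   Globex  A201                 1078
10     51       87    Umbra  E202                 4437
group by sku, mean of reorder_times_price:
      reorder_times_price
sku                      
A201          4243.333333
A202         10440.000000
B102          4675.000000
C201           672.000000
D102          2257.000000
E202          2728.500000
take first 3 rows:
      reorder_times_price
sku                      
A201          4243.333333
A202         10440.000000
B102          4675.000000
Finally, value at position 0, column 'reorder_times_price' = 4243.33333333.

4243.33333333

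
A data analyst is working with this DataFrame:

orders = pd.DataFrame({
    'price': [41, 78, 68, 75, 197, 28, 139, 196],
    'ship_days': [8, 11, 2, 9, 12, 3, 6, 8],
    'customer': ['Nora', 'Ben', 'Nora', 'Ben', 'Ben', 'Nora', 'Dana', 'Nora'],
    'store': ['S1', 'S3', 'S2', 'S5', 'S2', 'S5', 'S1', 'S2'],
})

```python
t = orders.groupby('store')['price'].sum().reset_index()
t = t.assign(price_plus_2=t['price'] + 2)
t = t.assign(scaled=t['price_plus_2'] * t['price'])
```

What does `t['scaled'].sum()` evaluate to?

group by store, sum of price:
store
S1    180
S2    461
S3     78
S5    103
Name: price, dtype: int64
reset_index():
  store  price
0    S1    180
1    S2    461
2    S3     78
3    S5    103
add column price_plus_2 = t['price'] + 2:
  store  price  price_plus_2
0    S1    180           182
1    S2    461           463
2    S3     78            80
3    S5    103           105
add column scaled = t['price_plus_2'] * t['price']:
  store  price  price_plus_2  scaled
0    S1    180           182   32760
1    S2    461           463  213443
2    S3     78            80    6240
3    S5    103           105   10815
Hence 263258.

263258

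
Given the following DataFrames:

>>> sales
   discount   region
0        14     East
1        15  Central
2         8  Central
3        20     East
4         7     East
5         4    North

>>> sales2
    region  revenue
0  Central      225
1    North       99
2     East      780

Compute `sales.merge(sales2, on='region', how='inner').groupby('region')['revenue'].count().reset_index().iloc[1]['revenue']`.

3

merge on 'region' (how='inner') → 6 rows:
   discount   region  revenue
0        14     East      780
1        15  Central      225
2         8  Central      225
3        20     East      780
4         7     East      780
5         4    North       99
group by region, count of revenue:
region
Central    2
East       3
North      1
Name: revenue, dtype: int64
reset_index():
    region  revenue
0  Central        2
1     East        3
2    North        1
Taking the value at position 1, column 'revenue' gives 3.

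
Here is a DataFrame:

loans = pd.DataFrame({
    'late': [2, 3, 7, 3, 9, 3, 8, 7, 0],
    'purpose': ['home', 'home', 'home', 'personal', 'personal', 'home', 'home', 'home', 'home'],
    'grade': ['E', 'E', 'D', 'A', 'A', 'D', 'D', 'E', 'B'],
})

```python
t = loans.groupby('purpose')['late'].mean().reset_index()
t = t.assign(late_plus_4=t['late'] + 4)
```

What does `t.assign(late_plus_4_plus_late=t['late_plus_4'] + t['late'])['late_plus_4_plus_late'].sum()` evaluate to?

28.5714285714

group by purpose, mean of late:
purpose
home        4.285714
personal    6.000000
Name: late, dtype: float64
reset_index():
    purpose      late
0      home  4.285714
1  personal  6.000000
add column late_plus_4 = t['late'] + 4:
    purpose      late  late_plus_4
0      home  4.285714     8.285714
1  personal  6.000000    10.000000
add column late_plus_4_plus_late = t['late_plus_4'] + t['late']:
    purpose      late  late_plus_4  late_plus_4_plus_late
0      home  4.285714     8.285714              12.571429
1  personal  6.000000    10.000000              16.000000
Taking the sum of column 'late_plus_4_plus_late' gives 28.5714285714.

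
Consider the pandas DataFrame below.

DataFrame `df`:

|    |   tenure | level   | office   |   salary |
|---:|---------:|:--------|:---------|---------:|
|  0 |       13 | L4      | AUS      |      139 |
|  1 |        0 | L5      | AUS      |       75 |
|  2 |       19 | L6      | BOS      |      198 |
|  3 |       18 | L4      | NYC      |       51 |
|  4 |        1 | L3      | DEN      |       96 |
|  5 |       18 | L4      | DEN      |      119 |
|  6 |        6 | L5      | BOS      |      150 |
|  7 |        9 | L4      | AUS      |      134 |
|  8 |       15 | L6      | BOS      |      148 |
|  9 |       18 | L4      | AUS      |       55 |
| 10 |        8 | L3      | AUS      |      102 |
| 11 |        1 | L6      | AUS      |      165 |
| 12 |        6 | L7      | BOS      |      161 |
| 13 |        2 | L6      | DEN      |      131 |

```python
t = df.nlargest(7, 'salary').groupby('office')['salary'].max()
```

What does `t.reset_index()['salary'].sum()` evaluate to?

363

take 7 rows with largest salary:
    tenure level office  salary
2       19    L6    BOS     198
11       1    L6    AUS     165
12       6    L7    BOS     161
6        6    L5    BOS     150
8       15    L6    BOS     148
0       13    L4    AUS     139
7        9    L4    AUS     134
group by office, max of salary:
office
AUS    165
BOS    198
Name: salary, dtype: int64
reset_index():
  office  salary
0    AUS     165
1    BOS     198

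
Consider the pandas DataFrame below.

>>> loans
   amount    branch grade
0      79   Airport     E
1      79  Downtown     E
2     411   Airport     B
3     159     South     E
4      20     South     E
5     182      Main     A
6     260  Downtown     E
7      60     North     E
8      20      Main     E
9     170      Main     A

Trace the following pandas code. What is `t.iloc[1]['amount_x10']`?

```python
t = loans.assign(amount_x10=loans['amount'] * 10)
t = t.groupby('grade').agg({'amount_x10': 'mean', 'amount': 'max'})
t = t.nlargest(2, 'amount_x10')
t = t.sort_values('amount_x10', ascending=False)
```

add column amount_x10 = loans['amount'] * 10:
   amount    branch grade  amount_x10
0      79   Airport     E         790
1      79  Downtown     E         790
2     411   Airport     B        4110
3     159     South     E        1590
4      20     South     E         200
5     182      Main     A        1820
6     260  Downtown     E        2600
7      60     North     E         600
8      20      Main     E         200
9     170      Main     A        1700
group by grade: mean(amount_x10), max(amount):
        amount_x10  amount
grade                     
A      1760.000000     182
B      4110.000000     411
E       967.142857     260
take 2 rows with largest amount_x10:
       amount_x10  amount
grade                    
B          4110.0     411
A          1760.0     182
sort by amount_x10 descending:
       amount_x10  amount
grade                    
B          4110.0     411
A          1760.0     182
Reading off the value at position 1, column 'amount_x10', we get 1760.0.

1760.0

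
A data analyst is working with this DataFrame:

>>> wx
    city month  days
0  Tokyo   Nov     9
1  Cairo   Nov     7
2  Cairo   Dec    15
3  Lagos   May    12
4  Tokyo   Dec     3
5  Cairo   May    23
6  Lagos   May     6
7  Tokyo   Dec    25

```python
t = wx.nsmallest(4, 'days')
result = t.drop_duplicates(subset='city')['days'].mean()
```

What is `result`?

5.33333333333

take 4 rows with smallest days:
    city month  days
4  Tokyo   Dec     3
6  Lagos   May     6
1  Cairo   Nov     7
0  Tokyo   Nov     9
drop duplicate city (keep=first):
    city month  days
4  Tokyo   Dec     3
6  Lagos   May     6
1  Cairo   Nov     7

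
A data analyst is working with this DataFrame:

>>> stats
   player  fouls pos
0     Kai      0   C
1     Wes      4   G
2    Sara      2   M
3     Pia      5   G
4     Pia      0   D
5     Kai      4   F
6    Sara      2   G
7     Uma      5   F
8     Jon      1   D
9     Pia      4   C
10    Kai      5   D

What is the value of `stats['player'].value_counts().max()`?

3

value_counts of player:
player
Kai     3
Pia     3
Sara    2
Wes     1
Uma     1
Jon     1
Name: count, dtype: int64
max of the resulting series → 3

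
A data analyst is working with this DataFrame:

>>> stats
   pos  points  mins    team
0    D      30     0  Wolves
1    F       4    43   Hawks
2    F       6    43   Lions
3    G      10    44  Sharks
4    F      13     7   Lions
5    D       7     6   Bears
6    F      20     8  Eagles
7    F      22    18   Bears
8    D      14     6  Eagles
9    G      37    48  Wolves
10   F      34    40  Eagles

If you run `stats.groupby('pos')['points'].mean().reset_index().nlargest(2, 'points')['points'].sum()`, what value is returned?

group by pos, mean of points:
pos
D    17.0
F    16.5
G    23.5
Name: points, dtype: float64
reset_index():
  pos  points
0   D    17.0
1   F    16.5
2   G    23.5
take 2 rows with largest points:
  pos  points
2   G    23.5
0   D    17.0
So sum() = 40.5.

40.5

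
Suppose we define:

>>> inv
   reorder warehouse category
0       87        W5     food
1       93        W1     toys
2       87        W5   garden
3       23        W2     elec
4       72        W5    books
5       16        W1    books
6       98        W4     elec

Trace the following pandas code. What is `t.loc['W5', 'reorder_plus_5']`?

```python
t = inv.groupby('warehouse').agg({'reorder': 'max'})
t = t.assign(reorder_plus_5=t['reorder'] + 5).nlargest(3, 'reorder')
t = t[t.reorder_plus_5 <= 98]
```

group by warehouse, max of reorder:
           reorder
warehouse         
W1              93
W2              23
W4              98
W5              87
add column reorder_plus_5 = t['reorder'] + 5:
           reorder  reorder_plus_5
warehouse                         
W1              93              98
W2              23              28
W4              98             103
W5              87              92
take 3 rows with largest reorder:
           reorder  reorder_plus_5
warehouse                         
W4              98             103
W1              93              98
W5              87              92
filter rows where reorder_plus_5 <= 98:
           reorder  reorder_plus_5
warehouse                         
W1              93              98
W5              87              92
Then the value at row 'W5', column 'reorder_plus_5': 92

92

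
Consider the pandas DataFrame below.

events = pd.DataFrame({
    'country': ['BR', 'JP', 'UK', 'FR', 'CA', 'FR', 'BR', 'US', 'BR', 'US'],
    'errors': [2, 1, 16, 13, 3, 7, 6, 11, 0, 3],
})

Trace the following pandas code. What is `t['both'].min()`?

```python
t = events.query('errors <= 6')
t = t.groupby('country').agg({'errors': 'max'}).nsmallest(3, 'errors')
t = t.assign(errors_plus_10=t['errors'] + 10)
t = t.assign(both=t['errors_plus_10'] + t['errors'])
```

filter rows where errors <= 6:
  country  errors
0      BR       2
1      JP       1
4      CA       3
6      BR       6
8      BR       0
9      US       3
group by country, max of errors:
         errors
country        
BR            6
CA            3
JP            1
US            3
take 3 rows with smallest errors:
         errors
country        
JP            1
CA            3
US            3
add column errors_plus_10 = t['errors'] + 10:
         errors  errors_plus_10
country                        
JP            1              11
CA            3              13
US            3              13
add column both = t['errors_plus_10'] + t['errors']:
         errors  errors_plus_10  both
country                              
JP            1              11    12
CA            3              13    16
US            3              13    16

12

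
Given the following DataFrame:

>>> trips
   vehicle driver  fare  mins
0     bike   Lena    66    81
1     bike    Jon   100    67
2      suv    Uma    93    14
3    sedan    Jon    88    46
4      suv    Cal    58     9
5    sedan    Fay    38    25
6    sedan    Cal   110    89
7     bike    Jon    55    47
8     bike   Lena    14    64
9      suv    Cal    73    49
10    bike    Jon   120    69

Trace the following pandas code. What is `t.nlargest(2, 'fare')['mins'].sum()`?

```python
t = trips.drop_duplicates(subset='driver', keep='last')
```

drop duplicate driver (keep=last):
   vehicle driver  fare  mins
2      suv    Uma    93    14
5    sedan    Fay    38    25
8     bike   Lena    14    64
9      suv    Cal    73    49
10    bike    Jon   120    69
take 2 rows with largest fare:
   vehicle driver  fare  mins
10    bike    Jon   120    69
2      suv    Uma    93    14

83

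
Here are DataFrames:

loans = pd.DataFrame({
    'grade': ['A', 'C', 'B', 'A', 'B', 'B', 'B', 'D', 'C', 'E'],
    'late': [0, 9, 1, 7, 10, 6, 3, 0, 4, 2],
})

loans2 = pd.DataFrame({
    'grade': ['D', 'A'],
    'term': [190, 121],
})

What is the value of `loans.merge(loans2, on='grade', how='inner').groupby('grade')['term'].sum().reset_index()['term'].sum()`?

432

merge on 'grade' (how='inner') → 3 rows:
  grade  late  term
0     A     0   121
1     A     7   121
2     D     0   190
group by grade, sum of term:
grade
A    242
D    190
Name: term, dtype: int64
reset_index():
  grade  term
0     A   242
1     D   190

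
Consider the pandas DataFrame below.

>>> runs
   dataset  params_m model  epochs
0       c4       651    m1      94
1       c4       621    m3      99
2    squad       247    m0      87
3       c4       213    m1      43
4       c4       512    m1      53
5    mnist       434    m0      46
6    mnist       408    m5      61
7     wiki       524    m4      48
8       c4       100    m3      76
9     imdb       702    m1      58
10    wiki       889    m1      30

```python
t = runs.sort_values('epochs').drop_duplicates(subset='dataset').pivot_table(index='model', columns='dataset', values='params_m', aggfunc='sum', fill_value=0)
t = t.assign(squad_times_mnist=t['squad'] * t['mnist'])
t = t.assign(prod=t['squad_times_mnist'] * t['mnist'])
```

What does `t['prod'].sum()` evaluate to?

sort by epochs:
   dataset  params_m model  epochs
10    wiki       889    m1      30
3       c4       213    m1      43
5    mnist       434    m0      46
7     wiki       524    m4      48
4       c4       512    m1      53
9     imdb       702    m1      58
6    mnist       408    m5      61
8       c4       100    m3      76
2    squad       247    m0      87
0       c4       651    m1      94
1       c4       621    m3      99
drop duplicate dataset (keep=first):
   dataset  params_m model  epochs
10    wiki       889    m1      30
3       c4       213    m1      43
5    mnist       434    m0      46
9     imdb       702    m1      58
2    squad       247    m0      87
pivot: rows=model, cols=dataset, sum(params_m):
dataset   c4  imdb  mnist  squad  wiki
model                                 
m0         0     0    434    247     0
m1       213   702      0      0   889
add column squad_times_mnist = t['squad'] * t['mnist']:
dataset   c4  imdb  mnist  squad  wiki  squad_times_mnist
model                                                    
m0         0     0    434    247     0             107198
m1       213   702      0      0   889                  0
add column prod = t['squad_times_mnist'] * t['mnist']:
dataset   c4  imdb  mnist  squad  wiki  squad_times_mnist      prod
model                                                              
m0         0     0    434    247     0             107198  46523932
m1       213   702      0      0   889                  0         0
sum of column 'prod' → 46523932

46523932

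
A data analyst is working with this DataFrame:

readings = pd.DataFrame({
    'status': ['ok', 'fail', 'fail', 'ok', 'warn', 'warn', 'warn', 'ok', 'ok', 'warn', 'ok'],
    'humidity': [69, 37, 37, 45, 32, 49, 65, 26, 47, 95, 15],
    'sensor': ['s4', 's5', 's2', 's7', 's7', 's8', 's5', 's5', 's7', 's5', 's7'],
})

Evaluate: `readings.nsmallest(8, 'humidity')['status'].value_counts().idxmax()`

ok

take 8 rows with smallest humidity:
   status  humidity sensor
10     ok        15     s7
7      ok        26     s5
4    warn        32     s7
1    fail        37     s5
2    fail        37     s2
3      ok        45     s7
8      ok        47     s7
5    warn        49     s8
value_counts of status:
status
ok      4
warn    2
fail    2
Name: count, dtype: int64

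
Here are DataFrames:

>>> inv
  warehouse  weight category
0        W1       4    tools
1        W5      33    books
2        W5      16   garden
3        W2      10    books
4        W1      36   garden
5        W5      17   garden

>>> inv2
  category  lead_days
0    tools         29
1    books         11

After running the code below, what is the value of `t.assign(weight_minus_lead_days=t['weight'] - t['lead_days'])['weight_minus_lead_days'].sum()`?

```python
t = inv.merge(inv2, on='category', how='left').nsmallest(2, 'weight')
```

merge on 'category' (how='left') → 6 rows:
  warehouse  weight category  lead_days
0        W1       4    tools       29.0
1        W5      33    books       11.0
2        W5      16   garden        NaN
3        W2      10    books       11.0
4        W1      36   garden        NaN
5        W5      17   garden        NaN
take 2 rows with smallest weight:
  warehouse  weight category  lead_days
0        W1       4    tools       29.0
3        W2      10    books       11.0
add column weight_minus_lead_days = t['weight'] - t['lead_days']:
  warehouse  weight category  lead_days  weight_minus_lead_days
0        W1       4    tools       29.0                   -25.0
3        W2      10    books       11.0                    -1.0
Taking the sum of column 'weight_minus_lead_days' gives -26.0.

-26.0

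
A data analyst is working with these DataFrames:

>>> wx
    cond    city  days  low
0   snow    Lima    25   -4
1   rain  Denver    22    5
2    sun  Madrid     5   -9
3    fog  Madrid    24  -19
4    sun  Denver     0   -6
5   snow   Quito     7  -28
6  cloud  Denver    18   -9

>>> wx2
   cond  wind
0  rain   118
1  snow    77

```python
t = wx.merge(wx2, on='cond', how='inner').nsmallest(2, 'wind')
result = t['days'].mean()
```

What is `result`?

16.0

merge on 'cond' (how='inner') → 3 rows:
   cond    city  days  low  wind
0  snow    Lima    25   -4    77
1  rain  Denver    22    5   118
2  snow   Quito     7  -28    77
take 2 rows with smallest wind:
   cond   city  days  low  wind
0  snow   Lima    25   -4    77
2  snow  Quito     7  -28    77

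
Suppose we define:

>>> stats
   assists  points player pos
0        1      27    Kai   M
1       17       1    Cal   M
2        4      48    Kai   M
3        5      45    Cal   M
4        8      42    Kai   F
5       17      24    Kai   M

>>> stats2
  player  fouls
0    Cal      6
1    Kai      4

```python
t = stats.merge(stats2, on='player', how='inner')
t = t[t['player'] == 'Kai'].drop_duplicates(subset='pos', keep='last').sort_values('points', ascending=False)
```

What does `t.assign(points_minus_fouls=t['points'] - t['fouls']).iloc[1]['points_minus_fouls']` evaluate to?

merge on 'player' (how='inner') → 6 rows:
   assists  points player pos  fouls
0        1      27    Kai   M      4
1       17       1    Cal   M      6
2        4      48    Kai   M      4
3        5      45    Cal   M      6
4        8      42    Kai   F      4
5       17      24    Kai   M      4
filter rows where player == 'Kai':
   assists  points player pos  fouls
0        1      27    Kai   M      4
2        4      48    Kai   M      4
4        8      42    Kai   F      4
5       17      24    Kai   M      4
drop duplicate pos (keep=last):
   assists  points player pos  fouls
4        8      42    Kai   F      4
5       17      24    Kai   M      4
sort by points descending:
   assists  points player pos  fouls
4        8      42    Kai   F      4
5       17      24    Kai   M      4
add column points_minus_fouls = t['points'] - t['fouls']:
   assists  points player pos  fouls  points_minus_fouls
4        8      42    Kai   F      4                  38
5       17      24    Kai   M      4                  20
value at position 1, column 'points_minus_fouls' → 20

20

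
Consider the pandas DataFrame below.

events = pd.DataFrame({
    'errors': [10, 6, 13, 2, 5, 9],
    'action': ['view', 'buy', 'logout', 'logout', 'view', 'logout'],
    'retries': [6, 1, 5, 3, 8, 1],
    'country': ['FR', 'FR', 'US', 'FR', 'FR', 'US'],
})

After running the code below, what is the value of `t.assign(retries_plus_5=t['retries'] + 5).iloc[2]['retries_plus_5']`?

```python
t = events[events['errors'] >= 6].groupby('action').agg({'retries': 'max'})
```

11

filter rows where errors >= 6:
   errors  action  retries country
0      10    view        6      FR
1       6     buy        1      FR
2      13  logout        5      US
5       9  logout        1      US
group by action, max of retries:
        retries
action         
buy           1
logout        5
view          6
add column retries_plus_5 = t['retries'] + 5:
        retries  retries_plus_5
action                         
buy           1               6
logout        5              10
view          6              11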